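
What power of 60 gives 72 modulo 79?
76

Baby-step giant-step with step n = ⌈√79⌉ = 9.
Baby steps 60^j mod 79 (j:value) for j=0..8: 0:1, 1:60, 2:45, 3:14, 4:50, 5:77, 6:38, 7:68, 8:51.
Giant-step multiplier: 60^(-9) ≡ 60^(78-9) = 60^69 ≡ 15 (mod 79).
Giant steps γ_i = 72·15^i mod 79: γ_0=72, γ_1=53, γ_2=5, γ_3=75, γ_4=19, γ_5=48, γ_6=9, γ_7=56, γ_8=50 (in table at j=4).
x = i·n + j = 8·9 + 4 = 76.
Check: 60^76 ≡ 72 (mod 79).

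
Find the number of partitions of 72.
5392783

p(n) counts ways to write n as a sum of positive integers (order ignored).
Euler's pentagonal recurrence: p(k) = p(k-1) + p(k-2) - p(k-5) - p(k-7) + p(k-12) + p(k-15) - ... (offsets j(3j∓1)/2, signs ++--, p(0)=1, p(<0)=0).
DP table for k = 0..71: p(0)=1, p(1)=1, p(2)=2, p(3)=3, p(4)=5, p(5)=7, p(6)=11, p(7)=15, p(8)=22, p(9)=30, p(10)=42, p(11)=56, p(12)=77, p(13)=101, p(14)=135, p(15)=176, p(16)=231, p(17)=297, p(18)=385, p(19)=490, p(20)=627, p(21)=792, p(22)=1002, p(23)=1255, p(24)=1575, p(25)=1958, p(26)=2436, p(27)=3010, p(28)=3718, p(29)=4565, p(30)=5604, p(31)=6842, p(32)=8349, p(33)=10143, p(34)=12310, p(35)=14883, p(36)=17977, p(37)=21637, p(38)=26015, p(39)=31185, p(40)=37338, p(41)=44583, p(42)=53174, p(43)=63261, p(44)=75175, p(45)=89134, p(46)=105558, p(47)=124754, p(48)=147273, p(49)=173525, p(50)=204226, p(51)=239943, p(52)=281589, p(53)=329931, p(54)=386155, p(55)=451276, p(56)=526823, p(57)=614154, p(58)=715220, p(59)=831820, p(60)=966467, p(61)=1121505, p(62)=1300156, p(63)=1505499, p(64)=1741630, p(65)=2012558, p(66)=2323520, p(67)=2679689, p(68)=3087735, p(69)=3554345, p(70)=4087968, p(71)=4697205.
Final step: p(72) = p(71) + p(70) - p(67) - p(65) + p(60) + p(57) - p(50) - p(46) + p(37) + p(32) - p(21) - p(15) + p(2)
= 4697205 + 4087968 - 2679689 - 2012558 + 966467 + 614154 - 204226 - 105558 + 21637 + 8349 - 792 - 176 + 2
= 5392783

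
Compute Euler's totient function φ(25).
20

25 = 5^2
φ(n) = n × ∏(1 - 1/p) for each prime p dividing n
φ(25) = 25 × (1 - 1/5) = 20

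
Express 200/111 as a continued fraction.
[1; 1, 4, 22]

Euclidean algorithm steps:
200 = 1 × 111 + 89
111 = 1 × 89 + 22
89 = 4 × 22 + 1
22 = 22 × 1 + 0
Continued fraction: [1; 1, 4, 22]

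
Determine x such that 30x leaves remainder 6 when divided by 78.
x ≡ 8 (mod 13)

gcd(30, 78) = 6, which divides 6, so solutions exist.
Divide through by 6: 5x ≡ 1 (mod 13).
Find 5^(-1) mod 13 by the extended Euclidean algorithm:
13 = 2 × 5 + 3  ⟹  3 = (1)·13 + (-2)·5
5 = 1 × 3 + 2  ⟹  2 = (-1)·13 + (3)·5
3 = 1 × 2 + 1  ⟹  1 = (2)·13 + (-5)·5
So (-5)·5 ≡ 1 (mod 13), i.e. 5^(-1) ≡ -5 ≡ 8 (mod 13).
x ≡ 8 × 1 = 8 ≡ 8 (mod 13).
Check: 30 × 8 = 240 ≡ 6 (mod 78).
x ≡ 8 (mod 13), giving 6 solutions mod 78.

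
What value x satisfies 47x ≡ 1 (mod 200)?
183

gcd(47, 200) = 1, so the inverse exists.
Extended Euclidean algorithm on (200, 47):
200 = 4 × 47 + 12  ⟹  12 = (1)·200 + (-4)·47
47 = 3 × 12 + 11  ⟹  11 = (-3)·200 + (13)·47
12 = 1 × 11 + 1  ⟹  1 = (4)·200 + (-17)·47
So (-17)·47 ≡ 1 (mod 200), i.e. 47^(-1) ≡ -17 ≡ 183 (mod 200).
Check: 47 × 183 = 8601 ≡ 1 (mod 200)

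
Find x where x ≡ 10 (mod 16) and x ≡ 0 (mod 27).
378

Using Chinese Remainder Theorem:
M = 16 × 27 = 432
M1 = 27, M2 = 16
y1 = 27^(-1) mod 16 = 3
y2 = 16^(-1) mod 27 = 22
x = (10×27×3 + 0×16×22) mod 432 = 378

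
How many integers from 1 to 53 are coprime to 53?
52

53 = 53
φ(n) = n × ∏(1 - 1/p) for each prime p dividing n
φ(53) = 53 × (1 - 1/53) = 52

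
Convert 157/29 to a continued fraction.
[5; 2, 2, 2, 2]

Euclidean algorithm steps:
157 = 5 × 29 + 12
29 = 2 × 12 + 5
12 = 2 × 5 + 2
5 = 2 × 2 + 1
2 = 2 × 1 + 0
Continued fraction: [5; 2, 2, 2, 2]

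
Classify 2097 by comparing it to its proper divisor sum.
deficient

Proper divisors of 2097: sum = 1 + 3 + 9 + 233 + 699 = 945
Since 945 < 2097, 2097 is deficient.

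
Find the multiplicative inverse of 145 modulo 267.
151

gcd(145, 267) = 1, so the inverse exists.
Extended Euclidean algorithm on (267, 145):
267 = 1 × 145 + 122  ⟹  122 = (1)·267 + (-1)·145
145 = 1 × 122 + 23  ⟹  23 = (-1)·267 + (2)·145
122 = 5 × 23 + 7  ⟹  7 = (6)·267 + (-11)·145
23 = 3 × 7 + 2  ⟹  2 = (-19)·267 + (35)·145
7 = 3 × 2 + 1  ⟹  1 = (63)·267 + (-116)·145
So (-116)·145 ≡ 1 (mod 267), i.e. 145^(-1) ≡ -116 ≡ 151 (mod 267).
Check: 145 × 151 = 21895 ≡ 1 (mod 267)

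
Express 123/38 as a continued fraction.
[3; 4, 4, 2]

Euclidean algorithm steps:
123 = 3 × 38 + 9
38 = 4 × 9 + 2
9 = 4 × 2 + 1
2 = 2 × 1 + 0
Continued fraction: [3; 4, 4, 2]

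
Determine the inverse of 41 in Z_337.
74

gcd(41, 337) = 1, so the inverse exists.
Extended Euclidean algorithm on (337, 41):
337 = 8 × 41 + 9  ⟹  9 = (1)·337 + (-8)·41
41 = 4 × 9 + 5  ⟹  5 = (-4)·337 + (33)·41
9 = 1 × 5 + 4  ⟹  4 = (5)·337 + (-41)·41
5 = 1 × 4 + 1  ⟹  1 = (-9)·337 + (74)·41
So (74)·41 ≡ 1 (mod 337), i.e. 41^(-1) ≡ 74 (mod 337).
Check: 41 × 74 = 3034 ≡ 1 (mod 337)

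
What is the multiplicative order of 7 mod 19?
3

19 is prime, so ord(7) divides φ(19) = 18.
Divisors of 18: 1, 2, 3, 6, 9, 18.
Repeated squaring: 7^1 ≡ 7, 7^2 ≡ 11, 7^4 ≡ 7, 7^8 ≡ 11, 7^16 ≡ 7 (mod 19).
Test 7^d mod 19 for each divisor d in increasing order:
7^1 ≡ 7
7^2 ≡ 11
7^3 = 7^2·7^1 ≡ 1  ← first divisor giving 1
The order is 3.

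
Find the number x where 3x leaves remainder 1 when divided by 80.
27

gcd(3, 80) = 1, so the inverse exists.
Extended Euclidean algorithm on (80, 3):
80 = 26 × 3 + 2  ⟹  2 = (1)·80 + (-26)·3
3 = 1 × 2 + 1  ⟹  1 = (-1)·80 + (27)·3
So (27)·3 ≡ 1 (mod 80), i.e. 3^(-1) ≡ 27 (mod 80).
Check: 3 × 27 = 81 ≡ 1 (mod 80)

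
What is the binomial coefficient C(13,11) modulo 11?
1

Using Lucas' theorem:
Write n=13 and k=11 in base 11:
n in base 11: [1, 2]
k in base 11: [1, 0]
C(13,11) mod 11 = ∏ C(n_i, k_i) mod 11
Digit binomials (mod 11): C(1,1) = 1; C(2,0) = 1
Product: 1 × 1 = 1 ≡ 1 (mod 11)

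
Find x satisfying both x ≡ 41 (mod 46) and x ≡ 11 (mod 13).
271

Using Chinese Remainder Theorem:
M = 46 × 13 = 598
M1 = 13, M2 = 46
y1 = 13^(-1) mod 46 = 39
y2 = 46^(-1) mod 13 = 2
x = (41×13×39 + 11×46×2) mod 598 = 271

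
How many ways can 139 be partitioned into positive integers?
13610949895

p(n) counts ways to write n as a sum of positive integers (order ignored).
Euler's pentagonal recurrence: p(k) = p(k-1) + p(k-2) - p(k-5) - p(k-7) + p(k-12) + p(k-15) - ... (offsets j(3j∓1)/2, signs ++--, p(0)=1, p(<0)=0).
DP table for k = 0..138: p(0)=1, p(1)=1, p(2)=2, p(3)=3, p(4)=5, p(5)=7, p(6)=11, p(7)=15, p(8)=22, p(9)=30, p(10)=42, p(11)=56, p(12)=77, p(13)=101, p(14)=135, p(15)=176, p(16)=231, p(17)=297, p(18)=385, p(19)=490, p(20)=627, p(21)=792, p(22)=1002, p(23)=1255, p(24)=1575, p(25)=1958, p(26)=2436, p(27)=3010, p(28)=3718, p(29)=4565, p(30)=5604, p(31)=6842, p(32)=8349, p(33)=10143, p(34)=12310, p(35)=14883, p(36)=17977, p(37)=21637, p(38)=26015, p(39)=31185, p(40)=37338, p(41)=44583, p(42)=53174, p(43)=63261, p(44)=75175, p(45)=89134, p(46)=105558, p(47)=124754, p(48)=147273, p(49)=173525, p(50)=204226, p(51)=239943, p(52)=281589, p(53)=329931, p(54)=386155, p(55)=451276, p(56)=526823, p(57)=614154, p(58)=715220, p(59)=831820, p(60)=966467, p(61)=1121505, p(62)=1300156, p(63)=1505499, p(64)=1741630, p(65)=2012558, p(66)=2323520, p(67)=2679689, p(68)=3087735, p(69)=3554345, p(70)=4087968, p(71)=4697205, p(72)=5392783, p(73)=6185689, p(74)=7089500, p(75)=8118264, p(76)=9289091, p(77)=10619863, p(78)=12132164, p(79)=13848650, p(80)=15796476, p(81)=18004327, p(82)=20506255, p(83)=23338469, p(84)=26543660, p(85)=30167357, p(86)=34262962, p(87)=38887673, p(88)=44108109, p(89)=49995925, p(90)=56634173, p(91)=64112359, p(92)=72533807, p(93)=82010177, p(94)=92669720, p(95)=104651419, p(96)=118114304, p(97)=133230930, p(98)=150198136, p(99)=169229875, p(100)=190569292, p(101)=214481126, p(102)=241265379, p(103)=271248950, p(104)=304801365, p(105)=342325709, p(106)=384276336, p(107)=431149389, p(108)=483502844, p(109)=541946240, p(110)=607163746, p(111)=679903203, p(112)=761002156, p(113)=851376628, p(114)=952050665, p(115)=1064144451, p(116)=1188908248, p(117)=1327710076, p(118)=1482074143, p(119)=1653668665, p(120)=1844349560, p(121)=2056148051, p(122)=2291320912, p(123)=2552338241, p(124)=2841940500, p(125)=3163127352, p(126)=3519222692, p(127)=3913864295, p(128)=4351078600, p(129)=4835271870, p(130)=5371315400, p(131)=5964539504, p(132)=6620830889, p(133)=7346629512, p(134)=8149040695, p(135)=9035836076, p(136)=10015581680, p(137)=11097645016, p(138)=12292341831.
Final step: p(139) = p(138) + p(137) - p(134) - p(132) + p(127) + p(124) - p(117) - p(113) + p(104) + p(99) - p(88) - p(82) + p(69) + p(62) - p(47) - p(39) + p(22) + p(13)
= 12292341831 + 11097645016 - 8149040695 - 6620830889 + 3913864295 + 2841940500 - 1327710076 - 851376628 + 304801365 + 169229875 - 44108109 - 20506255 + 3554345 + 1300156 - 124754 - 31185 + 1002 + 101
= 13610949895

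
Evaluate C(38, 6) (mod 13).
1

Using Lucas' theorem:
Write n=38 and k=6 in base 13:
n in base 13: [2, 12]
k in base 13: [0, 6]
C(38,6) mod 13 = ∏ C(n_i, k_i) mod 13
Digit binomials (mod 13): C(2,0) = 1; C(12,6) = 924 ≡ 1
Product: 1 × 1 = 1 ≡ 1 (mod 13)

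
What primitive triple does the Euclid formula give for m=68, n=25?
(3999, 3400, 5249)

Euclid's formula: a = m² - n², b = 2mn, c = m² + n²
m = 68, n = 25
a = 68² - 25² = 4624 - 625 = 3999
b = 2 × 68 × 25 = 3400
c = 68² + 25² = 4624 + 625 = 5249
Verification: 3999² + 3400² = 15992001 + 11560000 = 27552001 = 5249² ✓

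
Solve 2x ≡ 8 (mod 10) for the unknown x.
x ≡ 4 (mod 5)

gcd(2, 10) = 2, which divides 8, so solutions exist.
Divide through by 2: x ≡ 4 (mod 5).
The coefficient of x is now 1, so x ≡ 4 (mod 5).
Check: 2 × 4 = 8 ≡ 8 (mod 10).
x ≡ 4 (mod 5), giving 2 solutions mod 10.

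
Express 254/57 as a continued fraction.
[4; 2, 5, 5]

Euclidean algorithm steps:
254 = 4 × 57 + 26
57 = 2 × 26 + 5
26 = 5 × 5 + 1
5 = 5 × 1 + 0
Continued fraction: [4; 2, 5, 5]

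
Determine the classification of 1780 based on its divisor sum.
abundant

Proper divisors of 1780: sum = 1 + 2 + 4 + 5 + 10 + 20 + 89 + 178 + 356 + 445 + 890 = 2000
Since 2000 > 1780, 1780 is abundant.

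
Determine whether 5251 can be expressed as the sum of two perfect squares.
Not possible

Factorization: 5251 = 59 × 89
By Fermat: n is sum of two squares iff every prime p ≡ 3 (mod 4) appears to even power.
Prime(s) ≡ 3 (mod 4) with odd exponent: [(59, 1)]
Therefore 5251 cannot be expressed as a² + b².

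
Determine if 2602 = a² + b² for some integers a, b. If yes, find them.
1² + 51² (a=1, b=51)

Factorization: 2602 = 2 × 1301
By Fermat: n is sum of two squares iff every prime p ≡ 3 (mod 4) appears to even power.
All primes ≡ 3 (mod 4) appear to even power.
Search a = 0, 1, 2, … for 2602 - a² a perfect square: first hit at a = 1: 2602 - 1 = 2601 = 51².
2602 = 1² + 51² = 1 + 2601 ✓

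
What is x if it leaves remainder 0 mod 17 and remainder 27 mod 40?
187

Using Chinese Remainder Theorem:
M = 17 × 40 = 680
M1 = 40, M2 = 17
y1 = 40^(-1) mod 17 = 3
y2 = 17^(-1) mod 40 = 33
x = (0×40×3 + 27×17×33) mod 680 = 187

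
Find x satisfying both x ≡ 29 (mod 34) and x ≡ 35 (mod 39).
1049

Using Chinese Remainder Theorem:
M = 34 × 39 = 1326
M1 = 39, M2 = 34
y1 = 39^(-1) mod 34 = 7
y2 = 34^(-1) mod 39 = 31
x = (29×39×7 + 35×34×31) mod 1326 = 1049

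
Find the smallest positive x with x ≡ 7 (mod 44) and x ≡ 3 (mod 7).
227

Using Chinese Remainder Theorem:
M = 44 × 7 = 308
M1 = 7, M2 = 44
y1 = 7^(-1) mod 44 = 19
y2 = 44^(-1) mod 7 = 4
x = (7×7×19 + 3×44×4) mod 308 = 227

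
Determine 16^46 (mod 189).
16

Repeated squaring. Binary of 46 = 101110.
16^1 ≡ 16 (mod 189); 16^2 ≡ 67 (mod 189); 16^4 ≡ 142 (mod 189); 16^8 ≡ 130 (mod 189); 16^16 ≡ 79 (mod 189); 16^32 ≡ 4 (mod 189)
16^46 = 16^2 × 16^4 × 16^8 × 16^32 ≡ 16 (mod 189)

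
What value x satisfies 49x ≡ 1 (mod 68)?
25

gcd(49, 68) = 1, so the inverse exists.
Extended Euclidean algorithm on (68, 49):
68 = 1 × 49 + 19  ⟹  19 = (1)·68 + (-1)·49
49 = 2 × 19 + 11  ⟹  11 = (-2)·68 + (3)·49
19 = 1 × 11 + 8  ⟹  8 = (3)·68 + (-4)·49
11 = 1 × 8 + 3  ⟹  3 = (-5)·68 + (7)·49
8 = 2 × 3 + 2  ⟹  2 = (13)·68 + (-18)·49
3 = 1 × 2 + 1  ⟹  1 = (-18)·68 + (25)·49
So (25)·49 ≡ 1 (mod 68), i.e. 49^(-1) ≡ 25 (mod 68).
Check: 49 × 25 = 1225 ≡ 1 (mod 68)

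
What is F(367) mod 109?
20

Matrix identity: Q^n = [[F_(n+1), F_n], [F_n, F_(n-1)]] with Q = [[1,1],[1,0]].
n = 367 = 101101111₂. Square-and-multiply, entries mod 109:
Q^1 = [[1,1],[1,0]]
Q^2 = (Q^1)² = [[2,1],[1,1]]
Q^5 = (Q^2)²·Q = [[8,5],[5,3]]
Q^11 = (Q^5)²·Q = [[35,89],[89,55]]
Q^22 = (Q^11)² = [[99,53],[53,46]]
Q^45 = (Q^22)²·Q = [[21,75],[75,55]]
Q^91 = (Q^45)²·Q = [[103,71],[71,32]]
Q^183 = (Q^91)²·Q = [[56,63],[63,102]]
Q^367 = (Q^183)²·Q = [[55,20],[20,35]]
F_367 mod 109 = Q^367[0][1] = 20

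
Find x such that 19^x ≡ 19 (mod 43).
1

Baby-step giant-step with step n = ⌈√43⌉ = 7.
Baby steps 19^j mod 43 (j:value) for j=0..6: 0:1, 1:19, 2:17, 3:22, 4:31, 5:30, 6:11.
h = 19 is already in the table at j=1, so x = 1.
Check: 19^1 ≡ 19 (mod 43).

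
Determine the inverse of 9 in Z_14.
11

gcd(9, 14) = 1, so the inverse exists.
Extended Euclidean algorithm on (14, 9):
14 = 1 × 9 + 5  ⟹  5 = (1)·14 + (-1)·9
9 = 1 × 5 + 4  ⟹  4 = (-1)·14 + (2)·9
5 = 1 × 4 + 1  ⟹  1 = (2)·14 + (-3)·9
So (-3)·9 ≡ 1 (mod 14), i.e. 9^(-1) ≡ -3 ≡ 11 (mod 14).
Check: 9 × 11 = 99 ≡ 1 (mod 14)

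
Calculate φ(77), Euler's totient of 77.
60

77 = 7 × 11
φ(n) = n × ∏(1 - 1/p) for each prime p dividing n
φ(77) = 77 × (1 - 1/7) × (1 - 1/11) = 60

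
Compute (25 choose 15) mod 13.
1

Using Lucas' theorem:
Write n=25 and k=15 in base 13:
n in base 13: [1, 12]
k in base 13: [1, 2]
C(25,15) mod 13 = ∏ C(n_i, k_i) mod 13
Digit binomials (mod 13): C(1,1) = 1; C(12,2) = 66 ≡ 1
Product: 1 × 1 = 1 ≡ 1 (mod 13)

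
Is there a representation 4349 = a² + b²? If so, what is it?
43² + 50² (a=43, b=50)

Factorization: 4349 = 4349
By Fermat: n is sum of two squares iff every prime p ≡ 3 (mod 4) appears to even power.
All primes ≡ 3 (mod 4) appear to even power.
Search a = 0, 1, 2, … for 4349 - a² a perfect square: first hit at a = 43: 4349 - 1849 = 2500 = 50².
4349 = 43² + 50² = 1849 + 2500 ✓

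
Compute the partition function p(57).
614154

p(n) counts ways to write n as a sum of positive integers (order ignored).
Euler's pentagonal recurrence: p(k) = p(k-1) + p(k-2) - p(k-5) - p(k-7) + p(k-12) + p(k-15) - ... (offsets j(3j∓1)/2, signs ++--, p(0)=1, p(<0)=0).
DP table for k = 0..56: p(0)=1, p(1)=1, p(2)=2, p(3)=3, p(4)=5, p(5)=7, p(6)=11, p(7)=15, p(8)=22, p(9)=30, p(10)=42, p(11)=56, p(12)=77, p(13)=101, p(14)=135, p(15)=176, p(16)=231, p(17)=297, p(18)=385, p(19)=490, p(20)=627, p(21)=792, p(22)=1002, p(23)=1255, p(24)=1575, p(25)=1958, p(26)=2436, p(27)=3010, p(28)=3718, p(29)=4565, p(30)=5604, p(31)=6842, p(32)=8349, p(33)=10143, p(34)=12310, p(35)=14883, p(36)=17977, p(37)=21637, p(38)=26015, p(39)=31185, p(40)=37338, p(41)=44583, p(42)=53174, p(43)=63261, p(44)=75175, p(45)=89134, p(46)=105558, p(47)=124754, p(48)=147273, p(49)=173525, p(50)=204226, p(51)=239943, p(52)=281589, p(53)=329931, p(54)=386155, p(55)=451276, p(56)=526823.
Final step: p(57) = p(56) + p(55) - p(52) - p(50) + p(45) + p(42) - p(35) - p(31) + p(22) + p(17) - p(6) - p(0)
= 526823 + 451276 - 281589 - 204226 + 89134 + 53174 - 14883 - 6842 + 1002 + 297 - 11 - 1
= 614154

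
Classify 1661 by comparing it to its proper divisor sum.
deficient

Proper divisors of 1661: sum = 1 + 11 + 151 = 163
Since 163 < 1661, 1661 is deficient.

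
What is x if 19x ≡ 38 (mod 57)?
x ≡ 2 (mod 3)

gcd(19, 57) = 19, which divides 38, so solutions exist.
Divide through by 19: x ≡ 2 (mod 3).
The coefficient of x is now 1, so x ≡ 2 (mod 3).
Check: 19 × 2 = 38 ≡ 38 (mod 57).
x ≡ 2 (mod 3), giving 19 solutions mod 57.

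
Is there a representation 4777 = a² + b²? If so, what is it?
4² + 69² (a=4, b=69)

Factorization: 4777 = 17 × 281
By Fermat: n is sum of two squares iff every prime p ≡ 3 (mod 4) appears to even power.
All primes ≡ 3 (mod 4) appear to even power.
Search a = 0, 1, 2, … for 4777 - a² a perfect square: first hit at a = 4: 4777 - 16 = 4761 = 69².
4777 = 4² + 69² = 16 + 4761 ✓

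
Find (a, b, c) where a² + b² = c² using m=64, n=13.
(3927, 1664, 4265)

Euclid's formula: a = m² - n², b = 2mn, c = m² + n²
m = 64, n = 13
a = 64² - 13² = 4096 - 169 = 3927
b = 2 × 64 × 13 = 1664
c = 64² + 13² = 4096 + 169 = 4265
Verification: 3927² + 1664² = 15421329 + 2768896 = 18190225 = 4265² ✓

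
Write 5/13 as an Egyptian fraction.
1/3 + 1/20 + 1/780

Greedy algorithm:
5/13: ceiling(13/5) = 3, use 1/3
2/39: ceiling(39/2) = 20, use 1/20
1/780: ceiling(780/1) = 780, use 1/780
Result: 5/13 = 1/3 + 1/20 + 1/780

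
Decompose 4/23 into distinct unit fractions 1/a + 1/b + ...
1/6 + 1/138

Greedy algorithm:
4/23: ceiling(23/4) = 6, use 1/6
1/138: ceiling(138/1) = 138, use 1/138
Result: 4/23 = 1/6 + 1/138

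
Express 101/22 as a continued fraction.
[4; 1, 1, 2, 4]

Euclidean algorithm steps:
101 = 4 × 22 + 13
22 = 1 × 13 + 9
13 = 1 × 9 + 4
9 = 2 × 4 + 1
4 = 4 × 1 + 0
Continued fraction: [4; 1, 1, 2, 4]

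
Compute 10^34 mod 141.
25

Repeated squaring. Binary of 34 = 100010.
10^1 ≡ 10 (mod 141); 10^2 ≡ 100 (mod 141); 10^4 ≡ 130 (mod 141); 10^8 ≡ 121 (mod 141); 10^16 ≡ 118 (mod 141); 10^32 ≡ 106 (mod 141)
10^34 = 10^2 × 10^32 ≡ 25 (mod 141)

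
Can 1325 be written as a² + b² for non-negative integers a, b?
10² + 35² (a=10, b=35)

Factorization: 1325 = 5^2 × 53
By Fermat: n is sum of two squares iff every prime p ≡ 3 (mod 4) appears to even power.
All primes ≡ 3 (mod 4) appear to even power.
Search a = 0, 1, 2, … for 1325 - a² a perfect square: first hit at a = 10: 1325 - 100 = 1225 = 35².
1325 = 10² + 35² = 100 + 1225 ✓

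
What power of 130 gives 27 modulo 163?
123

Baby-step giant-step with step n = ⌈√163⌉ = 13.
Baby steps 130^j mod 163 (j:value) for j=0..12: 0:1, 1:130, 2:111, 3:86, 4:96, 5:92, 6:61, 7:106, 8:88, 9:30, 10:151, 11:70, 12:135.
Giant-step multiplier: 130^(-13) ≡ 130^(162-13) = 130^149 ≡ 3 (mod 163).
Giant steps γ_i = 27·3^i mod 163: γ_0=27, γ_1=81, γ_2=80, γ_3=77, γ_4=68, γ_5=41, γ_6=123, γ_7=43, γ_8=129, γ_9=61 (in table at j=6).
x = i·n + j = 9·13 + 6 = 123.
Check: 130^123 ≡ 27 (mod 163).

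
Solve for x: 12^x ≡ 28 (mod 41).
33

Baby-step giant-step with step n = ⌈√41⌉ = 7.
Baby steps 12^j mod 41 (j:value) for j=0..6: 0:1, 1:12, 2:21, 3:6, 4:31, 5:3, 6:36.
Giant-step multiplier: 12^(-7) ≡ 12^(40-7) = 12^33 ≡ 28 (mod 41).
Giant steps γ_i = 28·28^i mod 41: γ_0=28, γ_1=5, γ_2=17, γ_3=25, γ_4=3 (in table at j=5).
x = i·n + j = 4·7 + 5 = 33.
Check: 12^33 ≡ 28 (mod 41).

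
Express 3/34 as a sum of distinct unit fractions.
1/12 + 1/204

Greedy algorithm:
3/34: ceiling(34/3) = 12, use 1/12
1/204: ceiling(204/1) = 204, use 1/204
Result: 3/34 = 1/12 + 1/204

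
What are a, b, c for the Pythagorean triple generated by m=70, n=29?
(4059, 4060, 5741)

Euclid's formula: a = m² - n², b = 2mn, c = m² + n²
m = 70, n = 29
a = 70² - 29² = 4900 - 841 = 4059
b = 2 × 70 × 29 = 4060
c = 70² + 29² = 4900 + 841 = 5741
Verification: 4059² + 4060² = 16475481 + 16483600 = 32959081 = 5741² ✓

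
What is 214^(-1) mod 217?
72

gcd(214, 217) = 1, so the inverse exists.
Extended Euclidean algorithm on (217, 214):
217 = 1 × 214 + 3  ⟹  3 = (1)·217 + (-1)·214
214 = 71 × 3 + 1  ⟹  1 = (-71)·217 + (72)·214
So (72)·214 ≡ 1 (mod 217), i.e. 214^(-1) ≡ 72 (mod 217).
Check: 214 × 72 = 15408 ≡ 1 (mod 217)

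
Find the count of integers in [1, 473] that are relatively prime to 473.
420

473 = 11 × 43
φ(n) = n × ∏(1 - 1/p) for each prime p dividing n
φ(473) = 473 × (1 - 1/11) × (1 - 1/43) = 420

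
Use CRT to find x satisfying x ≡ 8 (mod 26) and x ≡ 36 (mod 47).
788

Using Chinese Remainder Theorem:
M = 26 × 47 = 1222
M1 = 47, M2 = 26
y1 = 47^(-1) mod 26 = 5
y2 = 26^(-1) mod 47 = 38
x = (8×47×5 + 36×26×38) mod 1222 = 788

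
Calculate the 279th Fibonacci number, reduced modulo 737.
683

Matrix identity: Q^n = [[F_(n+1), F_n], [F_n, F_(n-1)]] with Q = [[1,1],[1,0]].
n = 279 = 100010111₂. Square-and-multiply, entries mod 737:
Q^1 = [[1,1],[1,0]]
Q^2 = (Q^1)² = [[2,1],[1,1]]
Q^4 = (Q^2)² = [[5,3],[3,2]]
Q^8 = (Q^4)² = [[34,21],[21,13]]
Q^17 = (Q^8)²·Q = [[373,123],[123,250]]
Q^34 = (Q^17)² = [[225,718],[718,244]]
Q^69 = (Q^34)²·Q = [[66,133],[133,670]]
Q^139 = (Q^69)²·Q = [[539,672],[672,604]]
Q^279 = (Q^139)²·Q = [[88,683],[683,142]]
F_279 mod 737 = Q^279[0][1] = 683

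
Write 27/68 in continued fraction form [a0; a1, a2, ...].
[0; 2, 1, 1, 13]

Euclidean algorithm steps:
27 = 0 × 68 + 27
68 = 2 × 27 + 14
27 = 1 × 14 + 13
14 = 1 × 13 + 1
13 = 13 × 1 + 0
Continued fraction: [0; 2, 1, 1, 13]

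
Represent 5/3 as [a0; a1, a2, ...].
[1; 1, 2]

Euclidean algorithm steps:
5 = 1 × 3 + 2
3 = 1 × 2 + 1
2 = 2 × 1 + 0
Continued fraction: [1; 1, 2]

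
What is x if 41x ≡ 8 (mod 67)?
x ≡ 10 (mod 67)

gcd(41, 67) = 1, which divides 8, so solutions exist.
Find 41^(-1) mod 67 by the extended Euclidean algorithm:
67 = 1 × 41 + 26  ⟹  26 = (1)·67 + (-1)·41
41 = 1 × 26 + 15  ⟹  15 = (-1)·67 + (2)·41
26 = 1 × 15 + 11  ⟹  11 = (2)·67 + (-3)·41
15 = 1 × 11 + 4  ⟹  4 = (-3)·67 + (5)·41
11 = 2 × 4 + 3  ⟹  3 = (8)·67 + (-13)·41
4 = 1 × 3 + 1  ⟹  1 = (-11)·67 + (18)·41
So (18)·41 ≡ 1 (mod 67), i.e. 41^(-1) ≡ 18 (mod 67).
x ≡ 18 × 8 = 144 ≡ 10 (mod 67).
Check: 41 × 10 = 410 ≡ 8 (mod 67).
Unique solution: x ≡ 10 (mod 67)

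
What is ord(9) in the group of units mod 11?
5

11 is prime, so ord(9) divides φ(11) = 10.
Divisors of 10: 1, 2, 5, 10.
Repeated squaring: 9^1 ≡ 9, 9^2 ≡ 4, 9^4 ≡ 5, 9^8 ≡ 3 (mod 11).
Test 9^d mod 11 for each divisor d in increasing order:
9^1 ≡ 9
9^2 ≡ 4
9^5 = 9^4·9^1 ≡ 1  ← first divisor giving 1
The order is 5.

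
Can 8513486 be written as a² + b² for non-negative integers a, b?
Not possible

Factorization: 8513486 = 2 × 41 × 47^3
By Fermat: n is sum of two squares iff every prime p ≡ 3 (mod 4) appears to even power.
Prime(s) ≡ 3 (mod 4) with odd exponent: [(47, 3)]
Therefore 8513486 cannot be expressed as a² + b².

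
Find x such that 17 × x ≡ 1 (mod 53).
25

gcd(17, 53) = 1, so the inverse exists.
Extended Euclidean algorithm on (53, 17):
53 = 3 × 17 + 2  ⟹  2 = (1)·53 + (-3)·17
17 = 8 × 2 + 1  ⟹  1 = (-8)·53 + (25)·17
So (25)·17 ≡ 1 (mod 53), i.e. 17^(-1) ≡ 25 (mod 53).
Check: 17 × 25 = 425 ≡ 1 (mod 53)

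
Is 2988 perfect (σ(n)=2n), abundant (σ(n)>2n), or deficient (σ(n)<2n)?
abundant

Proper divisors of 2988: sum = 1 + 2 + 3 + 4 + 6 + 9 + 12 + 18 + ... + 498 + 747 + 996 + 1494 (17 divisors) = 4656
Since 4656 > 2988, 2988 is abundant.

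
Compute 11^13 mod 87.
50

Repeated squaring. Binary of 13 = 1101.
11^1 ≡ 11 (mod 87); 11^2 ≡ 34 (mod 87); 11^4 ≡ 25 (mod 87); 11^8 ≡ 16 (mod 87)
11^13 = 11^1 × 11^4 × 11^8 ≡ 50 (mod 87)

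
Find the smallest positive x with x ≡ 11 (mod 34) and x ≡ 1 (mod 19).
419

Using Chinese Remainder Theorem:
M = 34 × 19 = 646
M1 = 19, M2 = 34
y1 = 19^(-1) mod 34 = 9
y2 = 34^(-1) mod 19 = 14
x = (11×19×9 + 1×34×14) mod 646 = 419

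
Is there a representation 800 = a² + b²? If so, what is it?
4² + 28² (a=4, b=28)

Factorization: 800 = 2^5 × 5^2
By Fermat: n is sum of two squares iff every prime p ≡ 3 (mod 4) appears to even power.
All primes ≡ 3 (mod 4) appear to even power.
Search a = 0, 1, 2, … for 800 - a² a perfect square: first hit at a = 4: 800 - 16 = 784 = 28².
800 = 4² + 28² = 16 + 784 ✓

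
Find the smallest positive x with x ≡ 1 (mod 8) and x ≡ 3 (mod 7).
17

Using Chinese Remainder Theorem:
M = 8 × 7 = 56
M1 = 7, M2 = 8
y1 = 7^(-1) mod 8 = 7
y2 = 8^(-1) mod 7 = 1
x = (1×7×7 + 3×8×1) mod 56 = 17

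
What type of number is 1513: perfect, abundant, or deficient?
deficient

Proper divisors of 1513: sum = 1 + 17 + 89 = 107
Since 107 < 1513, 1513 is deficient.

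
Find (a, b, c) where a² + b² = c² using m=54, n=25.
(2291, 2700, 3541)

Euclid's formula: a = m² - n², b = 2mn, c = m² + n²
m = 54, n = 25
a = 54² - 25² = 2916 - 625 = 2291
b = 2 × 54 × 25 = 2700
c = 54² + 25² = 2916 + 625 = 3541
Verification: 2291² + 2700² = 5248681 + 7290000 = 12538681 = 3541² ✓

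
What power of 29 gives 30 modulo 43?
31

Baby-step giant-step with step n = ⌈√43⌉ = 7.
Baby steps 29^j mod 43 (j:value) for j=0..6: 0:1, 1:29, 2:24, 3:8, 4:17, 5:20, 6:21.
Giant-step multiplier: 29^(-7) ≡ 29^(42-7) = 29^35 ≡ 37 (mod 43).
Giant steps γ_i = 30·37^i mod 43: γ_0=30, γ_1=35, γ_2=5, γ_3=13, γ_4=8 (in table at j=3).
x = i·n + j = 4·7 + 3 = 31.
Check: 29^31 ≡ 30 (mod 43).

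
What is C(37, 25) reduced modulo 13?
0

Using Lucas' theorem:
Write n=37 and k=25 in base 13:
n in base 13: [2, 11]
k in base 13: [1, 12]
C(37,25) mod 13 = ∏ C(n_i, k_i) mod 13
Digit binomials (mod 13): C(2,1) = 2; C(11,12) = 0 (k_i > n_i)
Product: 2 × 0 = 0 ≡ 0 (mod 13)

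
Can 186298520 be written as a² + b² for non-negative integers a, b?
Not possible

Factorization: 186298520 = 2^3 × 5 × 167^3
By Fermat: n is sum of two squares iff every prime p ≡ 3 (mod 4) appears to even power.
Prime(s) ≡ 3 (mod 4) with odd exponent: [(167, 3)]
Therefore 186298520 cannot be expressed as a² + b².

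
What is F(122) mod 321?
265

Matrix identity: Q^n = [[F_(n+1), F_n], [F_n, F_(n-1)]] with Q = [[1,1],[1,0]].
n = 122 = 1111010₂. Square-and-multiply, entries mod 321:
Q^1 = [[1,1],[1,0]]
Q^3 = (Q^1)²·Q = [[3,2],[2,1]]
Q^7 = (Q^3)²·Q = [[21,13],[13,8]]
Q^15 = (Q^7)²·Q = [[24,289],[289,56]]
Q^30 = (Q^15)² = [[316,8],[8,308]]
Q^61 = (Q^30)²·Q = [[266,89],[89,177]]
Q^122 = (Q^61)² = [[32,265],[265,88]]
F_122 mod 321 = Q^122[0][1] = 265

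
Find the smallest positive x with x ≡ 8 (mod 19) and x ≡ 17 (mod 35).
122

Using Chinese Remainder Theorem:
M = 19 × 35 = 665
M1 = 35, M2 = 19
y1 = 35^(-1) mod 19 = 6
y2 = 19^(-1) mod 35 = 24
x = (8×35×6 + 17×19×24) mod 665 = 122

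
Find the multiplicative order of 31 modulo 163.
54

163 is prime, so ord(31) divides φ(163) = 162.
Divisors of 162: 1, 2, 3, 6, 9, 18, 27, 54, 81, 162.
Repeated squaring: 31^1 ≡ 31, 31^2 ≡ 146, 31^4 ≡ 126, 31^8 ≡ 65, 31^16 ≡ 150, 31^32 ≡ 6, 31^64 ≡ 36, 31^128 ≡ 155 (mod 163).
Test 31^d mod 163 for each divisor d in increasing order:
31^1 ≡ 31
31^2 ≡ 146
31^3 = 31^2·31^1 ≡ 125
31^6 = 31^4·31^2 ≡ 140
31^9 = 31^8·31^1 ≡ 59
31^18 = 31^16·31^2 ≡ 58
31^27 = 31^16·31^8·31^2·31^1 ≡ 162
31^54 = 31^32·31^16·31^4·31^2 ≡ 1  ← first divisor giving 1
The order is 54.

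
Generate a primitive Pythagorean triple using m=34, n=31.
(195, 2108, 2117)

Euclid's formula: a = m² - n², b = 2mn, c = m² + n²
m = 34, n = 31
a = 34² - 31² = 1156 - 961 = 195
b = 2 × 34 × 31 = 2108
c = 34² + 31² = 1156 + 961 = 2117
Verification: 195² + 2108² = 38025 + 4443664 = 4481689 = 2117² ✓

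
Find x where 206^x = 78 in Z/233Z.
193

Baby-step giant-step with step n = ⌈√233⌉ = 16.
Baby steps 206^j mod 233 (j:value) for j=0..15: 0:1, 1:206, 2:30, 3:122, 4:201, 5:165, 6:205, 7:57, 8:92, 9:79, 10:197, 11:40, 12:85, 13:35, 14:220, 15:118.
Giant-step multiplier: 206^(-16) ≡ 206^(232-16) = 206^216 ≡ 46 (mod 233).
Giant steps γ_i = 78·46^i mod 233: γ_0=78, γ_1=93, γ_2=84, γ_3=136, γ_4=198, γ_5=21, γ_6=34, γ_7=166, γ_8=180, γ_9=125, γ_10=158, γ_11=45, γ_12=206 (in table at j=1).
x = i·n + j = 12·16 + 1 = 193.
Check: 206^193 ≡ 78 (mod 233).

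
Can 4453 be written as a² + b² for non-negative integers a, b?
22² + 63² (a=22, b=63)

Factorization: 4453 = 61 × 73
By Fermat: n is sum of two squares iff every prime p ≡ 3 (mod 4) appears to even power.
All primes ≡ 3 (mod 4) appear to even power.
Search a = 0, 1, 2, … for 4453 - a² a perfect square: first hit at a = 22: 4453 - 484 = 3969 = 63².
4453 = 22² + 63² = 484 + 3969 ✓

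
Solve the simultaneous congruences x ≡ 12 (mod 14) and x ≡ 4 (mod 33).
334

Using Chinese Remainder Theorem:
M = 14 × 33 = 462
M1 = 33, M2 = 14
y1 = 33^(-1) mod 14 = 3
y2 = 14^(-1) mod 33 = 26
x = (12×33×3 + 4×14×26) mod 462 = 334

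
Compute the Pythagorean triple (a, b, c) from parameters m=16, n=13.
(87, 416, 425)

Euclid's formula: a = m² - n², b = 2mn, c = m² + n²
m = 16, n = 13
a = 16² - 13² = 256 - 169 = 87
b = 2 × 16 × 13 = 416
c = 16² + 13² = 256 + 169 = 425
Verification: 87² + 416² = 7569 + 173056 = 180625 = 425² ✓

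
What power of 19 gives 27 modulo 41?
5

Baby-step giant-step with step n = ⌈√41⌉ = 7.
Baby steps 19^j mod 41 (j:value) for j=0..6: 0:1, 1:19, 2:33, 3:12, 4:23, 5:27, 6:21.
h = 27 is already in the table at j=5, so x = 5.
Check: 19^5 ≡ 27 (mod 41).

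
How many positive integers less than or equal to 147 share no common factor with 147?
84

147 = 3 × 7^2
φ(n) = n × ∏(1 - 1/p) for each prime p dividing n
φ(147) = 147 × (1 - 1/3) × (1 - 1/7) = 84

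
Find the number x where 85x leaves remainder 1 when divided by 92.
13

gcd(85, 92) = 1, so the inverse exists.
Extended Euclidean algorithm on (92, 85):
92 = 1 × 85 + 7  ⟹  7 = (1)·92 + (-1)·85
85 = 12 × 7 + 1  ⟹  1 = (-12)·92 + (13)·85
So (13)·85 ≡ 1 (mod 92), i.e. 85^(-1) ≡ 13 (mod 92).
Check: 85 × 13 = 1105 ≡ 1 (mod 92)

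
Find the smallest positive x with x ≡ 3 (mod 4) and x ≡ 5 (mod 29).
63

Using Chinese Remainder Theorem:
M = 4 × 29 = 116
M1 = 29, M2 = 4
y1 = 29^(-1) mod 4 = 1
y2 = 4^(-1) mod 29 = 22
x = (3×29×1 + 5×4×22) mod 116 = 63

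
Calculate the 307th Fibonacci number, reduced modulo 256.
21

Matrix identity: Q^n = [[F_(n+1), F_n], [F_n, F_(n-1)]] with Q = [[1,1],[1,0]].
n = 307 = 100110011₂. Square-and-multiply, entries mod 256:
Q^1 = [[1,1],[1,0]]
Q^2 = (Q^1)² = [[2,1],[1,1]]
Q^4 = (Q^2)² = [[5,3],[3,2]]
Q^9 = (Q^4)²·Q = [[55,34],[34,21]]
Q^19 = (Q^9)²·Q = [[109,85],[85,24]]
Q^38 = (Q^19)² = [[162,41],[41,121]]
Q^76 = (Q^38)² = [[21,83],[83,194]]
Q^153 = (Q^76)²·Q = [[87,162],[162,181]]
Q^307 = (Q^153)²·Q = [[173,21],[21,152]]
F_307 mod 256 = Q^307[0][1] = 21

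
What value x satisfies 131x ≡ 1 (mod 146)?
107

gcd(131, 146) = 1, so the inverse exists.
Extended Euclidean algorithm on (146, 131):
146 = 1 × 131 + 15  ⟹  15 = (1)·146 + (-1)·131
131 = 8 × 15 + 11  ⟹  11 = (-8)·146 + (9)·131
15 = 1 × 11 + 4  ⟹  4 = (9)·146 + (-10)·131
11 = 2 × 4 + 3  ⟹  3 = (-26)·146 + (29)·131
4 = 1 × 3 + 1  ⟹  1 = (35)·146 + (-39)·131
So (-39)·131 ≡ 1 (mod 146), i.e. 131^(-1) ≡ -39 ≡ 107 (mod 146).
Check: 131 × 107 = 14017 ≡ 1 (mod 146)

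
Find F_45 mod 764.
270

Matrix identity: Q^n = [[F_(n+1), F_n], [F_n, F_(n-1)]] with Q = [[1,1],[1,0]].
n = 45 = 101101₂. Square-and-multiply, entries mod 764:
Q^1 = [[1,1],[1,0]]
Q^2 = (Q^1)² = [[2,1],[1,1]]
Q^5 = (Q^2)²·Q = [[8,5],[5,3]]
Q^11 = (Q^5)²·Q = [[144,89],[89,55]]
Q^22 = (Q^11)² = [[389,139],[139,250]]
Q^45 = (Q^22)²·Q = [[467,270],[270,197]]
F_45 mod 764 = Q^45[0][1] = 270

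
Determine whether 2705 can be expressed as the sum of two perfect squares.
1² + 52² (a=1, b=52)

Factorization: 2705 = 5 × 541
By Fermat: n is sum of two squares iff every prime p ≡ 3 (mod 4) appears to even power.
All primes ≡ 3 (mod 4) appear to even power.
Search a = 0, 1, 2, … for 2705 - a² a perfect square: first hit at a = 1: 2705 - 1 = 2704 = 52².
2705 = 1² + 52² = 1 + 2704 ✓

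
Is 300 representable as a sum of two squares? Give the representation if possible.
Not possible

Factorization: 300 = 2^2 × 3 × 5^2
By Fermat: n is sum of two squares iff every prime p ≡ 3 (mod 4) appears to even power.
Prime(s) ≡ 3 (mod 4) with odd exponent: [(3, 1)]
Therefore 300 cannot be expressed as a² + b².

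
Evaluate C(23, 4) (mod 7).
0

Using Lucas' theorem:
Write n=23 and k=4 in base 7:
n in base 7: [3, 2]
k in base 7: [0, 4]
C(23,4) mod 7 = ∏ C(n_i, k_i) mod 7
Digit binomials (mod 7): C(3,0) = 1; C(2,4) = 0 (k_i > n_i)
Product: 1 × 0 = 0 ≡ 0 (mod 7)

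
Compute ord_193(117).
64

193 is prime, so ord(117) divides φ(193) = 192.
Divisors of 192: 1, 2, 3, 4, 6, 8, 12, 16, 24, 32, 48, 64, 96, 192.
Repeated squaring: 117^1 ≡ 117, 117^2 ≡ 179, 117^4 ≡ 3, 117^8 ≡ 9, 117^16 ≡ 81, 117^32 ≡ 192, 117^64 ≡ 1, 117^128 ≡ 1 (mod 193).
Test 117^d mod 193 for each divisor d in increasing order:
117^1 ≡ 117
117^2 ≡ 179
117^3 = 117^2·117^1 ≡ 99
117^4 ≡ 3
117^6 = 117^4·117^2 ≡ 151
117^8 ≡ 9
117^12 = 117^8·117^4 ≡ 27
117^16 ≡ 81
117^24 = 117^16·117^8 ≡ 150
117^32 ≡ 192
117^48 = 117^32·117^16 ≡ 112
117^64 ≡ 1  ← first divisor giving 1
The order is 64.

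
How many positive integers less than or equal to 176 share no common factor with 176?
80

176 = 2^4 × 11
φ(n) = n × ∏(1 - 1/p) for each prime p dividing n
φ(176) = 176 × (1 - 1/2) × (1 - 1/11) = 80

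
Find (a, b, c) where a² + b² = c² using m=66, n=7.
(4307, 924, 4405)

Euclid's formula: a = m² - n², b = 2mn, c = m² + n²
m = 66, n = 7
a = 66² - 7² = 4356 - 49 = 4307
b = 2 × 66 × 7 = 924
c = 66² + 7² = 4356 + 49 = 4405
Verification: 4307² + 924² = 18550249 + 853776 = 19404025 = 4405² ✓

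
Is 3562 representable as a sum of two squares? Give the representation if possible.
9² + 59² (a=9, b=59)

Factorization: 3562 = 2 × 13 × 137
By Fermat: n is sum of two squares iff every prime p ≡ 3 (mod 4) appears to even power.
All primes ≡ 3 (mod 4) appear to even power.
Search a = 0, 1, 2, … for 3562 - a² a perfect square: first hit at a = 9: 3562 - 81 = 3481 = 59².
3562 = 9² + 59² = 81 + 3481 ✓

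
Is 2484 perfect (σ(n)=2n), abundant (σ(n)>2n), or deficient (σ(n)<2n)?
abundant

Proper divisors of 2484: sum = 1 + 2 + 3 + 4 + 6 + 9 + 12 + 18 + ... + 414 + 621 + 828 + 1242 (23 divisors) = 4236
Since 4236 > 2484, 2484 is abundant.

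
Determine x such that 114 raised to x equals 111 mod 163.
22

Baby-step giant-step with step n = ⌈√163⌉ = 13.
Baby steps 114^j mod 163 (j:value) for j=0..12: 0:1, 1:114, 2:119, 3:37, 4:143, 5:2, 6:65, 7:75, 8:74, 9:123, 10:4, 11:130, 12:150.
Giant-step multiplier: 114^(-13) ≡ 114^(162-13) = 114^149 ≡ 76 (mod 163).
Giant steps γ_i = 111·76^i mod 163: γ_0=111, γ_1=123 (in table at j=9).
x = i·n + j = 1·13 + 9 = 22.
Check: 114^22 ≡ 111 (mod 163).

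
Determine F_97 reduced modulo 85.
72

Matrix identity: Q^n = [[F_(n+1), F_n], [F_n, F_(n-1)]] with Q = [[1,1],[1,0]].
n = 97 = 1100001₂. Square-and-multiply, entries mod 85:
Q^1 = [[1,1],[1,0]]
Q^3 = (Q^1)²·Q = [[3,2],[2,1]]
Q^6 = (Q^3)² = [[13,8],[8,5]]
Q^12 = (Q^6)² = [[63,59],[59,4]]
Q^24 = (Q^12)² = [[55,43],[43,12]]
Q^48 = (Q^24)² = [[29,76],[76,38]]
Q^97 = (Q^48)²·Q = [[64,72],[72,77]]
F_97 mod 85 = Q^97[0][1] = 72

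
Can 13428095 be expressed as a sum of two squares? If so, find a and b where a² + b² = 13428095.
Not possible

Factorization: 13428095 = 5 × 139^3
By Fermat: n is sum of two squares iff every prime p ≡ 3 (mod 4) appears to even power.
Prime(s) ≡ 3 (mod 4) with odd exponent: [(139, 3)]
Therefore 13428095 cannot be expressed as a² + b².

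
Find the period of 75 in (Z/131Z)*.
65

131 is prime, so ord(75) divides φ(131) = 130.
Divisors of 130: 1, 2, 5, 10, 13, 26, 65, 130.
Repeated squaring: 75^1 ≡ 75, 75^2 ≡ 123, 75^4 ≡ 64, 75^8 ≡ 35, 75^16 ≡ 46, 75^32 ≡ 20, 75^64 ≡ 7, 75^128 ≡ 49 (mod 131).
Test 75^d mod 131 for each divisor d in increasing order:
75^1 ≡ 75
75^2 ≡ 123
75^5 = 75^4·75^1 ≡ 84
75^10 = 75^8·75^2 ≡ 113
75^13 = 75^8·75^4·75^1 ≡ 58
75^26 = 75^16·75^8·75^2 ≡ 89
75^65 = 75^64·75^1 ≡ 1  ← first divisor giving 1
The order is 65.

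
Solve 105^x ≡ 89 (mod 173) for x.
106

Baby-step giant-step with step n = ⌈√173⌉ = 14.
Baby steps 105^j mod 173 (j:value) for j=0..13: 0:1, 1:105, 2:126, 3:82, 4:133, 5:125, 6:150, 7:7, 8:43, 9:17, 10:55, 11:66, 12:10, 13:12.
Giant-step multiplier: 105^(-14) ≡ 105^(172-14) = 105^158 ≡ 113 (mod 173).
Giant steps γ_i = 89·113^i mod 173: γ_0=89, γ_1=23, γ_2=4, γ_3=106, γ_4=41, γ_5=135, γ_6=31, γ_7=43 (in table at j=8).
x = i·n + j = 7·14 + 8 = 106.
Check: 105^106 ≡ 89 (mod 173).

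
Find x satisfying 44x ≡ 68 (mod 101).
x ≡ 75 (mod 101)

gcd(44, 101) = 1, which divides 68, so solutions exist.
Find 44^(-1) mod 101 by the extended Euclidean algorithm:
101 = 2 × 44 + 13  ⟹  13 = (1)·101 + (-2)·44
44 = 3 × 13 + 5  ⟹  5 = (-3)·101 + (7)·44
13 = 2 × 5 + 3  ⟹  3 = (7)·101 + (-16)·44
5 = 1 × 3 + 2  ⟹  2 = (-10)·101 + (23)·44
3 = 1 × 2 + 1  ⟹  1 = (17)·101 + (-39)·44
So (-39)·44 ≡ 1 (mod 101), i.e. 44^(-1) ≡ -39 ≡ 62 (mod 101).
x ≡ 62 × 68 = 4216 ≡ 75 (mod 101).
Check: 44 × 75 = 3300 ≡ 68 (mod 101).
Unique solution: x ≡ 75 (mod 101)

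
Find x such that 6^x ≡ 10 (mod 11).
5

Baby-step giant-step with step n = ⌈√11⌉ = 4.
Baby steps 6^j mod 11 (j:value) for j=0..3: 0:1, 1:6, 2:3, 3:7.
Giant-step multiplier: 6^(-4) ≡ 6^(10-4) = 6^6 ≡ 5 (mod 11).
Giant steps γ_i = 10·5^i mod 11: γ_0=10, γ_1=6 (in table at j=1).
x = i·n + j = 1·4 + 1 = 5.
Check: 6^5 ≡ 10 (mod 11).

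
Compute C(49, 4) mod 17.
5

Using Lucas' theorem:
Write n=49 and k=4 in base 17:
n in base 17: [2, 15]
k in base 17: [0, 4]
C(49,4) mod 17 = ∏ C(n_i, k_i) mod 17
Digit binomials (mod 17): C(2,0) = 1; C(15,4) = 1365 ≡ 5
Product: 1 × 5 = 5 ≡ 5 (mod 17)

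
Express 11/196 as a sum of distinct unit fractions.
1/18 + 1/1764

Greedy algorithm:
11/196: ceiling(196/11) = 18, use 1/18
1/1764: ceiling(1764/1) = 1764, use 1/1764
Result: 11/196 = 1/18 + 1/1764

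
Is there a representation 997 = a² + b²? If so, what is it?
6² + 31² (a=6, b=31)

Factorization: 997 = 997
By Fermat: n is sum of two squares iff every prime p ≡ 3 (mod 4) appears to even power.
All primes ≡ 3 (mod 4) appear to even power.
Search a = 0, 1, 2, … for 997 - a² a perfect square: first hit at a = 6: 997 - 36 = 961 = 31².
997 = 6² + 31² = 36 + 961 ✓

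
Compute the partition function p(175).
435157697830

p(n) counts ways to write n as a sum of positive integers (order ignored).
Euler's pentagonal recurrence: p(k) = p(k-1) + p(k-2) - p(k-5) - p(k-7) + p(k-12) + p(k-15) - ... (offsets j(3j∓1)/2, signs ++--, p(0)=1, p(<0)=0).
DP table for k = 0..174: p(0)=1, p(1)=1, p(2)=2, p(3)=3, p(4)=5, p(5)=7, p(6)=11, p(7)=15, p(8)=22, p(9)=30, p(10)=42, p(11)=56, p(12)=77, p(13)=101, p(14)=135, p(15)=176, p(16)=231, p(17)=297, p(18)=385, p(19)=490, p(20)=627, p(21)=792, p(22)=1002, p(23)=1255, p(24)=1575, p(25)=1958, p(26)=2436, p(27)=3010, p(28)=3718, p(29)=4565, p(30)=5604, p(31)=6842, p(32)=8349, p(33)=10143, p(34)=12310, p(35)=14883, p(36)=17977, p(37)=21637, p(38)=26015, p(39)=31185, p(40)=37338, p(41)=44583, p(42)=53174, p(43)=63261, p(44)=75175, p(45)=89134, p(46)=105558, p(47)=124754, p(48)=147273, p(49)=173525, p(50)=204226, p(51)=239943, p(52)=281589, p(53)=329931, p(54)=386155, p(55)=451276, p(56)=526823, p(57)=614154, p(58)=715220, p(59)=831820, p(60)=966467, p(61)=1121505, p(62)=1300156, p(63)=1505499, p(64)=1741630, p(65)=2012558, p(66)=2323520, p(67)=2679689, p(68)=3087735, p(69)=3554345, p(70)=4087968, p(71)=4697205, p(72)=5392783, p(73)=6185689, p(74)=7089500, p(75)=8118264, p(76)=9289091, p(77)=10619863, p(78)=12132164, p(79)=13848650, p(80)=15796476, p(81)=18004327, p(82)=20506255, p(83)=23338469, p(84)=26543660, p(85)=30167357, p(86)=34262962, p(87)=38887673, p(88)=44108109, p(89)=49995925, p(90)=56634173, p(91)=64112359, p(92)=72533807, p(93)=82010177, p(94)=92669720, p(95)=104651419, p(96)=118114304, p(97)=133230930, p(98)=150198136, p(99)=169229875, p(100)=190569292, p(101)=214481126, p(102)=241265379, p(103)=271248950, p(104)=304801365, p(105)=342325709, p(106)=384276336, p(107)=431149389, p(108)=483502844, p(109)=541946240, p(110)=607163746, p(111)=679903203, p(112)=761002156, p(113)=851376628, p(114)=952050665, p(115)=1064144451, p(116)=1188908248, p(117)=1327710076, p(118)=1482074143, p(119)=1653668665, p(120)=1844349560, p(121)=2056148051, p(122)=2291320912, p(123)=2552338241, p(124)=2841940500, p(125)=3163127352, p(126)=3519222692, p(127)=3913864295, p(128)=4351078600, p(129)=4835271870, p(130)=5371315400, p(131)=5964539504, p(132)=6620830889, p(133)=7346629512, p(134)=8149040695, p(135)=9035836076, p(136)=10015581680, p(137)=11097645016, p(138)=12292341831, p(139)=13610949895, p(140)=15065878135, p(141)=16670689208, p(142)=18440293320, p(143)=20390982757, p(144)=22540654445, p(145)=24908858009, p(146)=27517052599, p(147)=30388671978, p(148)=33549419497, p(149)=37027355200, p(150)=40853235313, p(151)=45060624582, p(152)=49686288421, p(153)=54770336324, p(154)=60356673280, p(155)=66493182097, p(156)=73232243759, p(157)=80630964769, p(158)=88751778802, p(159)=97662728555, p(160)=107438159466, p(161)=118159068427, p(162)=129913904637, p(163)=142798995930, p(164)=156919475295, p(165)=172389800255, p(166)=189334822579, p(167)=207890420102, p(168)=228204732751, p(169)=250438925115, p(170)=274768617130, p(171)=301384802048, p(172)=330495499613, p(173)=362326859895, p(174)=397125074750.
Final step: p(175) = p(174) + p(173) - p(170) - p(168) + p(163) + p(160) - p(153) - p(149) + p(140) + p(135) - p(124) - p(118) + p(105) + p(98) - p(83) - p(75) + p(58) + p(49) - p(30) - p(20)
= 397125074750 + 362326859895 - 274768617130 - 228204732751 + 142798995930 + 107438159466 - 54770336324 - 37027355200 + 15065878135 + 9035836076 - 2841940500 - 1482074143 + 342325709 + 150198136 - 23338469 - 8118264 + 715220 + 173525 - 5604 - 627
= 435157697830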